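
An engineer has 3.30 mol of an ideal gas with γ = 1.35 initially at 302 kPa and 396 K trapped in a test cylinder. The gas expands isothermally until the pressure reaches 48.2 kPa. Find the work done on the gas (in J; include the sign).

-19900 J

V₁ = nRT₁/P₁ = 3.30×8.314×396/302 = 36.0 L.
Isothermal: T stays 396 K; PV = const ⇒ V₂ = 225 L, P₂ = 48.2 kPa.
W = nRT ln(V₂/V₁) = 3.30×8.314×396×ln(6.27) = 19900 J.
Work done on the gas = −W_by = -19900 J.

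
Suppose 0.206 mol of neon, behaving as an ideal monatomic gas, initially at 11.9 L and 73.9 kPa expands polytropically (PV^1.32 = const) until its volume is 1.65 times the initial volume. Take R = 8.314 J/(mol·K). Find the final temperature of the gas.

T₁ = P₁V₁/(nR) = 73.9×11.9/(0.206×8.314) = 513 K.
Polytropic n=1.32: T₂ = T₁(V₁/V₂)^(n−1) = 513×(0.606)^0.32 = 437 K; P₂ = P₁(V₁/V₂)^n = 38.2 kPa.

437 K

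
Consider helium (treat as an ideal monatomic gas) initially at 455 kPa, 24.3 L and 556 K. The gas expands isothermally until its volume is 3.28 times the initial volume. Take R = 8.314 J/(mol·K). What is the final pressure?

Isothermal: T stays 556 K; PV = const ⇒ V₂ = 79.7 L, P₂ = 139 kPa.

139 kPa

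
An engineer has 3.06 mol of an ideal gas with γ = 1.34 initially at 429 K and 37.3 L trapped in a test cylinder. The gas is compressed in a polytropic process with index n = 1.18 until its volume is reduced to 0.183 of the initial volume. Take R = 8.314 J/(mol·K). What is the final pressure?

2170 kPa

P₁ = nRT₁/V₁ = 3.06×8.314×429/37.3 = 293 kPa.
Polytropic n=1.18: T₂ = T₁(V₁/V₂)^(n−1) = 429×(5.46)^0.18 = 582 K; P₂ = P₁(V₁/V₂)^n = 2170 kPa.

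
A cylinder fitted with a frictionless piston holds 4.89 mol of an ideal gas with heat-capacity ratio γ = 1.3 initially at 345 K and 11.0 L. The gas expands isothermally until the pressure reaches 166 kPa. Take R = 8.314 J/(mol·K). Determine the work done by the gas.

28600 J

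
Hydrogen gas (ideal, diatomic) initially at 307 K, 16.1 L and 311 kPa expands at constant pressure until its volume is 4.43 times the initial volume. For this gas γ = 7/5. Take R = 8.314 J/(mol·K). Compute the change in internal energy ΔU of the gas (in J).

n = P₁V₁/(RT₁) = 311×16.1/(8.314×307) = 1.96 mol.
Isobaric: P stays 311 kPa; V/T = const ⇒ T₂ = 1360 K, V₂ = 71.3 L.
For an ideal gas ΔU = nCvΔT with Cv = (5/2)R = 20.8 J/(mol·K).
ΔU = 1.96×20.8×(1360−307) = 42900 J.

42900 J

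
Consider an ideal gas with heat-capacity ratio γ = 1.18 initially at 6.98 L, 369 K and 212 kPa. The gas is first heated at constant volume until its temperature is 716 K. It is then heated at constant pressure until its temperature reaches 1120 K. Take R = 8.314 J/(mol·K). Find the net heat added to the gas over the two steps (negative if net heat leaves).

18400 J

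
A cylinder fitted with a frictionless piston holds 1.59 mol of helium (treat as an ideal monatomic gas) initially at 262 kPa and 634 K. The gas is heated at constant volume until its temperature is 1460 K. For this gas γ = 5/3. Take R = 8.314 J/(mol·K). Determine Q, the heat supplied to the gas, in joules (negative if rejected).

V₁ = nRT₁/P₁ = 1.59×8.314×634/262 = 32.0 L.
Isochoric: V stays 32.0 L; P/T = const ⇒ T₂ = 1460 K, P₂ = 603 kPa.
W = 0 (no volume change).
ΔU = nCvΔT = 1.59×12.5×(1460−634) = 16400 J.
Q = ΔU = 16400 J.

16400 J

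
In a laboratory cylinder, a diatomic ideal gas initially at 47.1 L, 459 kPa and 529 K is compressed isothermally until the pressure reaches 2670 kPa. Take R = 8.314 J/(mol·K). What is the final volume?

Isothermal: T stays 529 K; PV = const ⇒ V₂ = 8.10 L, P₂ = 2670 kPa.

8.10 L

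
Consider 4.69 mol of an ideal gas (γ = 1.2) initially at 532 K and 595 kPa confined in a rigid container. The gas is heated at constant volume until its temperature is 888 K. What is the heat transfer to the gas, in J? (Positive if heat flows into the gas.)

69400 J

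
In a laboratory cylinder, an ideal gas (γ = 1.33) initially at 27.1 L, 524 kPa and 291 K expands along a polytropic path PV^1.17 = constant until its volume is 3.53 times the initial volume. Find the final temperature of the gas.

235 K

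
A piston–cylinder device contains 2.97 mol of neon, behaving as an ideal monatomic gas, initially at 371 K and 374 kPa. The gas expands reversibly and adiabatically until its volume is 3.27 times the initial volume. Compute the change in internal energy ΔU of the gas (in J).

-7500 J

V₁ = nRT₁/P₁ = 2.97×8.314×371/374 = 24.5 L.
Adiabatic: TV^(γ−1) = const ⇒ T₂ = 371×(0.306)^0.667 = 168 K; PV^γ = const ⇒ P₂ = 51.9 kPa.
For an ideal gas ΔU = nCvΔT with Cv = (3/2)R = 12.5 J/(mol·K).
ΔU = 2.97×12.5×(168−371) = -7500 J.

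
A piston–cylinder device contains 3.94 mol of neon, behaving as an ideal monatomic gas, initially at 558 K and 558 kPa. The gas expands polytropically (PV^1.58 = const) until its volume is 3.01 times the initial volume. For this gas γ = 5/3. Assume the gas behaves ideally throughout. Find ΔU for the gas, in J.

-12900 J

V₁ = nRT₁/P₁ = 3.94×8.314×558/558 = 32.8 L.
Polytropic n=1.58: T₂ = T₁(V₁/V₂)^(n−1) = 558×(0.332)^0.58 = 294 K; P₂ = P₁(V₁/V₂)^n = 97.8 kPa.
For an ideal gas ΔU = nCvΔT with Cv = (3/2)R = 12.5 J/(mol·K).
ΔU = 3.94×12.5×(294−558) = -12900 J.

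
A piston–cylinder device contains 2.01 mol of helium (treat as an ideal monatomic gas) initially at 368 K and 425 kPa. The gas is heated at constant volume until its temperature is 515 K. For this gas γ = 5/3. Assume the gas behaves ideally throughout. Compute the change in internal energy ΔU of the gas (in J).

3680 J

V₁ = nRT₁/P₁ = 2.01×8.314×368/425 = 14.5 L.
Isochoric: V stays 14.5 L; P/T = const ⇒ T₂ = 515 K, P₂ = 595 kPa.
For an ideal gas ΔU = nCvΔT with Cv = (3/2)R = 12.5 J/(mol·K).
ΔU = 2.01×12.5×(515−368) = 3680 J.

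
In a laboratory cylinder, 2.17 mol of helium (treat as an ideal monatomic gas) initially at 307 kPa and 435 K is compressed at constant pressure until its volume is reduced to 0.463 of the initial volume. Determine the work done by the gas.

V₁ = nRT₁/P₁ = 2.17×8.314×435/307 = 25.6 L.
Isobaric: P stays 307 kPa; V/T = const ⇒ T₂ = 201 K, V₂ = 11.8 L.
W = PΔV = 307×(11.8−25.6) kPa·L = -4210 J.

-4210 J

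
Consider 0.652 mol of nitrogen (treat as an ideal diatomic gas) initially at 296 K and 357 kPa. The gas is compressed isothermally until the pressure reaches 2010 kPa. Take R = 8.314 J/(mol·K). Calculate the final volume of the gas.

0.798 L

V₁ = nRT₁/P₁ = 0.652×8.314×296/357 = 4.49 L.
Isothermal: T stays 296 K; PV = const ⇒ V₂ = 0.798 L, P₂ = 2010 kPa.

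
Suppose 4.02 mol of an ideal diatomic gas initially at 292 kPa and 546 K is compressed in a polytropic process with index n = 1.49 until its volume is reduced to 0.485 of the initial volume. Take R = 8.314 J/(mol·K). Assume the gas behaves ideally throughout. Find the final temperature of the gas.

V₁ = nRT₁/P₁ = 4.02×8.314×546/292 = 62.5 L.
Polytropic n=1.49: T₂ = T₁(V₁/V₂)^(n−1) = 546×(2.06)^0.49 = 778 K; P₂ = P₁(V₁/V₂)^n = 858 kPa.

778 K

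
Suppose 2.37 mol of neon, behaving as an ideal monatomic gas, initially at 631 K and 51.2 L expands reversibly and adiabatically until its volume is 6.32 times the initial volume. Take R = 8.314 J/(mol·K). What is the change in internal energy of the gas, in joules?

P₁ = nRT₁/V₁ = 2.37×8.314×631/51.2 = 243 kPa.
Adiabatic: TV^(γ−1) = const ⇒ T₂ = 631×(0.158)^0.667 = 185 K; PV^γ = const ⇒ P₂ = 11.2 kPa.
For an ideal gas ΔU = nCvΔT with Cv = (3/2)R = 12.5 J/(mol·K).
ΔU = 2.37×12.5×(185−631) = -13200 J.

-13200 J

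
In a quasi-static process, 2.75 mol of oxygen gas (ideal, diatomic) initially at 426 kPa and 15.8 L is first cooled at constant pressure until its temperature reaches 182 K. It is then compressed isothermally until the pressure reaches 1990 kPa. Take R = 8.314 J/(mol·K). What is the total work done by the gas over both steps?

T₁ = P₁V₁/(nR) = 426×15.8/(2.75×8.314) = 294 K.
Step 1 — Isobaric: P stays 426 kPa; V/T = const ⇒ T₂ = 182 K, V₂ = 9.77 L.
W = PΔV = 426×(9.77−15.8) kPa·L = -2570 J.
ΔU = nCvΔT = 2.75×20.8×(182−294) = -6420 J.
Q = ΔU + W = nCpΔT = -8990 J.
State after step 1: P = 426 kPa, V = 9.77 L, T = 182 K.
Step 2 — Isothermal: T stays 182 K; PV = const ⇒ V₂ = 2.09 L, P₂ = 1990 kPa.
ΔU = 0 (ideal gas, T constant).
W = nRT ln(V₂/V₁) = 2.75×8.314×182×ln(0.214) = -6410 J.
Q = ΔU + W = -6410 J.
Net over both steps: W = -8980 J, Q = -15400 J, ΔU = -6420 J.

-8980 J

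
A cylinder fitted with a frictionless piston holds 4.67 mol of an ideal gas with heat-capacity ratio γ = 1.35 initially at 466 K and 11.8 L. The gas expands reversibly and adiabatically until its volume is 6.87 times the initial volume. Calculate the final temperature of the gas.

P₁ = nRT₁/V₁ = 4.67×8.314×466/11.8 = 1530 kPa.
Adiabatic: TV^(γ−1) = const ⇒ T₂ = 466×(0.146)^0.350 = 237 K; PV^γ = const ⇒ P₂ = 114 kPa.

237 K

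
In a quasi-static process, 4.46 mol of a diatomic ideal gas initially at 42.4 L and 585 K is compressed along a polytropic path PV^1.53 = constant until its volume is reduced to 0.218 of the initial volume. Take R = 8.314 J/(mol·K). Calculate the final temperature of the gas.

P₁ = nRT₁/V₁ = 4.46×8.314×585/42.4 = 512 kPa.
Polytropic n=1.53: T₂ = T₁(V₁/V₂)^(n−1) = 585×(4.59)^0.53 = 1310 K; P₂ = P₁(V₁/V₂)^n = 5260 kPa.

1310 K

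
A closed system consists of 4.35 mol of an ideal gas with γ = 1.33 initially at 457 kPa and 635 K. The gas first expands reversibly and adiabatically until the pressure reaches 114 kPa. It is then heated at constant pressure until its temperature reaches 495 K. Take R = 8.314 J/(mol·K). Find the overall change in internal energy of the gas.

V₁ = nRT₁/P₁ = 4.35×8.314×635/457 = 50.3 L.
Step 1 — Adiabatic: T₂/T₁ = (P₂/P₁)^((γ−1)/γ) ⇒ T₂ = 635×(0.249)^0.248 = 450 K; V₂ = 143 L.
ΔU = nCvΔT = 4.35×25.2×(450−635) = -20300 J.
Q = 0 for an adiabatic process, so W = −ΔU = 20300 J.
State after step 1: P = 114 kPa, V = 143 L, T = 450 K.
Step 2 — Isobaric: P stays 114 kPa; V/T = const ⇒ T₂ = 495 K, V₂ = 157 L.
W = PΔV = 114×(157−143) kPa·L = 1630 J.
ΔU = nCvΔT = 4.35×25.2×(495−450) = 4940 J.
Q = ΔU + W = nCpΔT = 6570 J.
Net over both steps: W = 21900 J, Q = 6570 J, ΔU = -15300 J.

-15300 J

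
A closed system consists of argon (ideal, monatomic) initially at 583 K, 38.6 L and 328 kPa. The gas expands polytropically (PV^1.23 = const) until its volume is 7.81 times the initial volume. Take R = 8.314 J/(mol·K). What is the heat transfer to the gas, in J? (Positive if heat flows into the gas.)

n = P₁V₁/(RT₁) = 328×38.6/(8.314×583) = 2.61 mol.
Polytropic n=1.23: T₂ = T₁(V₁/V₂)^(n−1) = 583×(0.128)^0.23 = 363 K; P₂ = P₁(V₁/V₂)^n = 26.2 kPa.
W = (P₁V₁−P₂V₂)/(n−1) = (328×38.6−26.2×301)/0.23 = 20700 J.
ΔU = nCvΔT = 2.61×12.5×(363−583) = -7150 J.
Q = ΔU + W = 13600 J.

13600 J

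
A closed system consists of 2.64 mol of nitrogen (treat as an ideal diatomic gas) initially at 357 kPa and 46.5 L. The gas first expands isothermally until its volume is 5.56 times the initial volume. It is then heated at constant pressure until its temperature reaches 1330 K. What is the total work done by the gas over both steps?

41100 J

T₁ = P₁V₁/(nR) = 357×46.5/(2.64×8.314) = 756 K.
Step 1 — Isothermal: T stays 756 K; PV = const ⇒ V₂ = 259 L, P₂ = 64.2 kPa.
ΔU = 0 (ideal gas, T constant).
W = nRT ln(V₂/V₁) = 2.64×8.314×756×ln(5.56) = 28500 J.
Q = ΔU + W = 28500 J.
State after step 1: P = 64.2 kPa, V = 259 L, T = 756 K.
Step 2 — Isobaric: P stays 64.2 kPa; V/T = const ⇒ T₂ = 1330 K, V₂ = 455 L.
W = PΔV = 64.2×(455−259) kPa·L = 12600 J.
ΔU = nCvΔT = 2.64×20.8×(1330−756) = 31500 J.
Q = ΔU + W = nCpΔT = 44100 J.
Net over both steps: W = 41100 J, Q = 72600 J, ΔU = 31500 J.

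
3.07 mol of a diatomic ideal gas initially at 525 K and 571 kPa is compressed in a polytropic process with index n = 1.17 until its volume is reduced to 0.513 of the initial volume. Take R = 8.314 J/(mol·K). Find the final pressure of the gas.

V₁ = nRT₁/P₁ = 3.07×8.314×525/571 = 23.5 L.
Polytropic n=1.17: T₂ = T₁(V₁/V₂)^(n−1) = 525×(1.95)^0.17 = 588 K; P₂ = P₁(V₁/V₂)^n = 1250 kPa.

1250 kPa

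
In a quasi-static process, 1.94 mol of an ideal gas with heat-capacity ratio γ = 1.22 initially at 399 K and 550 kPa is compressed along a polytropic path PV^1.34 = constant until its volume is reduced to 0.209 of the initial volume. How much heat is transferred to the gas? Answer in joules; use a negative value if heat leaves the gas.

7260 J

V₁ = nRT₁/P₁ = 1.94×8.314×399/550 = 11.7 L.
Polytropic n=1.34: T₂ = T₁(V₁/V₂)^(n−1) = 399×(4.78)^0.34 = 679 K; P₂ = P₁(V₁/V₂)^n = 4480 kPa.
W = (P₁V₁−P₂V₂)/(n−1) = (550×11.7−4480×2.45)/0.34 = -13300 J.
ΔU = nCvΔT = 1.94×37.8×(679−399) = 20600 J.
Q = ΔU + W = 7260 J.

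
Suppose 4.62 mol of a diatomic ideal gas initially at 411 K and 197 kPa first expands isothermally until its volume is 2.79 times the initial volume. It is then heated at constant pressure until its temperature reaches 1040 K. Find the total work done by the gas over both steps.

40400 J

V₁ = nRT₁/P₁ = 4.62×8.314×411/197 = 80.1 L.
Step 1 — Isothermal: T stays 411 K; PV = const ⇒ V₂ = 224 L, P₂ = 70.6 kPa.
ΔU = 0 (ideal gas, T constant).
W = nRT ln(V₂/V₁) = 4.62×8.314×411×ln(2.79) = 16200 J.
Q = ΔU + W = 16200 J.
State after step 1: P = 70.6 kPa, V = 224 L, T = 411 K.
Step 2 — Isobaric: P stays 70.6 kPa; V/T = const ⇒ T₂ = 1040 K, V₂ = 566 L.
W = PΔV = 70.6×(566−224) kPa·L = 24200 J.
ΔU = nCvΔT = 4.62×20.8×(1040−411) = 60400 J.
Q = ΔU + W = nCpΔT = 84600 J.
Net over both steps: W = 40400 J, Q = 101000 J, ΔU = 60400 J.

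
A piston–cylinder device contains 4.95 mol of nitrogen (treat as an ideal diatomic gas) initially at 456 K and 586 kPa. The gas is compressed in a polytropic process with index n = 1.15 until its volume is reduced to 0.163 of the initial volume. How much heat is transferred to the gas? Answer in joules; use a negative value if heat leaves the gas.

-24500 J

V₁ = nRT₁/P₁ = 4.95×8.314×456/586 = 32.0 L.
Polytropic n=1.15: T₂ = T₁(V₁/V₂)^(n−1) = 456×(6.13)^0.15 = 599 K; P₂ = P₁(V₁/V₂)^n = 4720 kPa.
W = (P₁V₁−P₂V₂)/(n−1) = (586×32.0−4720×5.22)/0.15 = -39100 J.
ΔU = nCvΔT = 4.95×20.8×(599−456) = 14700 J.
Q = ΔU + W = -24500 J.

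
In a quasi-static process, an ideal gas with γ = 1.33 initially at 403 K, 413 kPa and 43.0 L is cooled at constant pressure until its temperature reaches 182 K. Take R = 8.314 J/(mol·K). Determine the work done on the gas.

9740 J

n = P₁V₁/(RT₁) = 413×43.0/(8.314×403) = 5.30 mol.
Isobaric: P stays 413 kPa; V/T = const ⇒ T₂ = 182 K, V₂ = 19.4 L.
W = PΔV = 413×(19.4−43.0) kPa·L = -9740 J.
Work done on the gas = −W_by = 9740 J.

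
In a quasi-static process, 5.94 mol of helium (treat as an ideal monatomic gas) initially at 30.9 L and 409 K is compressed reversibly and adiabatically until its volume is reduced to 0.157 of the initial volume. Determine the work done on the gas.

73800 J

P₁ = nRT₁/V₁ = 5.94×8.314×409/30.9 = 654 kPa.
Adiabatic: TV^(γ−1) = const ⇒ T₂ = 409×(6.37)^0.667 = 1410 K; PV^γ = const ⇒ P₂ = 14300 kPa.
ΔU = nCvΔT = 5.94×12.5×(1410−409) = 73800 J.
Q = 0 for an adiabatic process, so W = −ΔU = -73800 J.
Work done on the gas = −W_by = 73800 J.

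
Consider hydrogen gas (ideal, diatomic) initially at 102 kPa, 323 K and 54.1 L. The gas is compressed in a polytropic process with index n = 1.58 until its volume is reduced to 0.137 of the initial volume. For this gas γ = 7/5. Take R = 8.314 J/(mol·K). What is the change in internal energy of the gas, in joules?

n = P₁V₁/(RT₁) = 102×54.1/(8.314×323) = 2.05 mol.
Polytropic n=1.58: T₂ = T₁(V₁/V₂)^(n−1) = 323×(7.30)^0.58 = 1020 K; P₂ = P₁(V₁/V₂)^n = 2360 kPa.
For an ideal gas ΔU = nCvΔT with Cv = (5/2)R = 20.8 J/(mol·K).
ΔU = 2.05×20.8×(1020−323) = 29900 J.

29900 J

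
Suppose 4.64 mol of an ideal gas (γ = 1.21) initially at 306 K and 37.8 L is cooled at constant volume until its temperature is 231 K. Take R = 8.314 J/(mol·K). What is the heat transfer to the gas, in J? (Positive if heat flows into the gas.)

-13800 J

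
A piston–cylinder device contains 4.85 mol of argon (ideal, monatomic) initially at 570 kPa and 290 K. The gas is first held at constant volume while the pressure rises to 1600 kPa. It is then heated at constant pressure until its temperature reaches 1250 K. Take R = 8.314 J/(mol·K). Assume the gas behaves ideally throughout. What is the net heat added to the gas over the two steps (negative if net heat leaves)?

75600 J

V₁ = nRT₁/P₁ = 4.85×8.314×290/570 = 20.5 L.
Step 1 — Isochoric: V stays 20.5 L; P/T = const ⇒ T₂ = 814 K, P₂ = 1600 kPa.
W = 0 (no volume change).
ΔU = nCvΔT = 4.85×12.5×(814−290) = 31700 J.
Q = ΔU = 31700 J.
State after step 1: P = 1600 kPa, V = 20.5 L, T = 814 K.
Step 2 — Isobaric: P stays 1600 kPa; V/T = const ⇒ T₂ = 1250 K, V₂ = 31.5 L.
W = PΔV = 1600×(31.5−20.5) kPa·L = 17600 J.
ΔU = nCvΔT = 4.85×12.5×(1250−814) = 26400 J.
Q = ΔU + W = nCpΔT = 43900 J.
Net over both steps: W = 17600 J, Q = 75600 J, ΔU = 58100 J.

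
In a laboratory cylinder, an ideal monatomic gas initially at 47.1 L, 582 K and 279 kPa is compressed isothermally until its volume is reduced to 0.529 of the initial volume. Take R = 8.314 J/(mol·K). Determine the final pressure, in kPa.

527 kPa

Isothermal: T stays 582 K; PV = const ⇒ V₂ = 24.9 L, P₂ = 527 kPa.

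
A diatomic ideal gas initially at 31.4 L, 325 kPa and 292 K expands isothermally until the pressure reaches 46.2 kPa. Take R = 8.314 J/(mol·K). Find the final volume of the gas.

221 L

Isothermal: T stays 292 K; PV = const ⇒ V₂ = 221 L, P₂ = 46.2 kPa.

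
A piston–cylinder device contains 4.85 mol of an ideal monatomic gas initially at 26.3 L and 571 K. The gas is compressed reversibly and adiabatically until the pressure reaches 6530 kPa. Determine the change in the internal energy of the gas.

42600 J

P₁ = nRT₁/V₁ = 4.85×8.314×571/26.3 = 875 kPa.
Adiabatic: T₂/T₁ = (P₂/P₁)^((γ−1)/γ) ⇒ T₂ = 571×(7.46)^0.400 = 1280 K; V₂ = 7.88 L.
For an ideal gas ΔU = nCvΔT with Cv = (3/2)R = 12.5 J/(mol·K).
ΔU = 4.85×12.5×(1280−571) = 42600 J.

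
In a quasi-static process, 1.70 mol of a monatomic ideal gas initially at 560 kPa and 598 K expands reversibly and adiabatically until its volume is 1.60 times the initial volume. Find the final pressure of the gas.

256 kPa

V₁ = nRT₁/P₁ = 1.70×8.314×598/560 = 15.1 L.
Adiabatic: TV^(γ−1) = const ⇒ T₂ = 598×(0.625)^0.667 = 437 K; PV^γ = const ⇒ P₂ = 256 kPa.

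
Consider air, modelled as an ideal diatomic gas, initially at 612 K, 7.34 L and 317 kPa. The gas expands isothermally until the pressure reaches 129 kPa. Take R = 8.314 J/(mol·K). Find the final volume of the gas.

Isothermal: T stays 612 K; PV = const ⇒ V₂ = 18.0 L, P₂ = 129 kPa.

18.0 L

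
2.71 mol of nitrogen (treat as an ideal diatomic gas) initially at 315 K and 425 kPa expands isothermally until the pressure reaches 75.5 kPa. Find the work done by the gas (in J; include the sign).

12300 J

V₁ = nRT₁/P₁ = 2.71×8.314×315/425 = 16.7 L.
Isothermal: T stays 315 K; PV = const ⇒ V₂ = 94.0 L, P₂ = 75.5 kPa.
W = nRT ln(V₂/V₁) = 2.71×8.314×315×ln(5.63) = 12300 J.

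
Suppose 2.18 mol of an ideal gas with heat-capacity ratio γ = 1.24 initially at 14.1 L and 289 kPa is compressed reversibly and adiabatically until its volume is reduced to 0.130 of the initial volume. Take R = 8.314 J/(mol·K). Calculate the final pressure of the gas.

3630 kPa

T₁ = P₁V₁/(nR) = 289×14.1/(2.18×8.314) = 225 K.
Adiabatic: TV^(γ−1) = const ⇒ T₂ = 225×(7.69)^0.240 = 367 K; PV^γ = const ⇒ P₂ = 3630 kPa.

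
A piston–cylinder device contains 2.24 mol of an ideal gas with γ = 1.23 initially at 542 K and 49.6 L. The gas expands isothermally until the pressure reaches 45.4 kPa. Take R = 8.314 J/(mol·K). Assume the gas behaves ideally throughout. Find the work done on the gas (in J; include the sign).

P₁ = nRT₁/V₁ = 2.24×8.314×542/49.6 = 204 kPa.
Isothermal: T stays 542 K; PV = const ⇒ V₂ = 222 L, P₂ = 45.4 kPa.
W = nRT ln(V₂/V₁) = 2.24×8.314×542×ln(4.48) = 15100 J.
Work done on the gas = −W_by = -15100 J.

-15100 J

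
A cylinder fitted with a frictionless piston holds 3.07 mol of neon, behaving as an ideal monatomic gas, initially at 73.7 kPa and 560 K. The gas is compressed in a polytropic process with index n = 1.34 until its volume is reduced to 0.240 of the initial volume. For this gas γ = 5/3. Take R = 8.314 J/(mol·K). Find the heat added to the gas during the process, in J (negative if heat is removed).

V₁ = nRT₁/P₁ = 3.07×8.314×560/73.7 = 194 L.
Polytropic n=1.34: T₂ = T₁(V₁/V₂)^(n−1) = 560×(4.17)^0.34 = 910 K; P₂ = P₁(V₁/V₂)^n = 499 kPa.
W = (P₁V₁−P₂V₂)/(n−1) = (73.7×194−499×46.5)/0.34 = -26300 J.
ΔU = nCvΔT = 3.07×12.5×(910−560) = 13400 J.
Q = ΔU + W = -12900 J.

-12900 J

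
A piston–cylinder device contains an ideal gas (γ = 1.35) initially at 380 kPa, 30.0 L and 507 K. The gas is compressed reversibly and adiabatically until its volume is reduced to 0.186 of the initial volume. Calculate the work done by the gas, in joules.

n = P₁V₁/(RT₁) = 380×30.0/(8.314×507) = 2.70 mol.
Adiabatic: TV^(γ−1) = const ⇒ T₂ = 507×(5.38)^0.350 = 913 K; PV^γ = const ⇒ P₂ = 3680 kPa.
ΔU = nCvΔT = 2.70×23.8×(913−507) = 26100 J.
Q = 0 for an adiabatic process, so W = −ΔU = -26100 J.

-26100 J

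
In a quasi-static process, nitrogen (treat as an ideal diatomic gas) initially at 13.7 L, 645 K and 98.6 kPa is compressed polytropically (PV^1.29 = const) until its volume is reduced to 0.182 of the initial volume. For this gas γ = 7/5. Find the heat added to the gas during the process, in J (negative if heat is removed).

-819 J

n = P₁V₁/(RT₁) = 98.6×13.7/(8.314×645) = 0.252 mol.
Polytropic n=1.29: T₂ = T₁(V₁/V₂)^(n−1) = 645×(5.49)^0.29 = 1060 K; P₂ = P₁(V₁/V₂)^n = 888 kPa.
W = (P₁V₁−P₂V₂)/(n−1) = (98.6×13.7−888×2.49)/0.29 = -2980 J.
ΔU = nCvΔT = 0.252×20.8×(1060−645) = 2160 J.
Q = ΔU + W = -819 J.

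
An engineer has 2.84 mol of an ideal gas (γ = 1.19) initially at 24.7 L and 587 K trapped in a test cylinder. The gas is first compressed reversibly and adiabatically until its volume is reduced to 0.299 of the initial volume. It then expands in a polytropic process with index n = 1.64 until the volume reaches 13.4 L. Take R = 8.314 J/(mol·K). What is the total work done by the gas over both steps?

-10200 J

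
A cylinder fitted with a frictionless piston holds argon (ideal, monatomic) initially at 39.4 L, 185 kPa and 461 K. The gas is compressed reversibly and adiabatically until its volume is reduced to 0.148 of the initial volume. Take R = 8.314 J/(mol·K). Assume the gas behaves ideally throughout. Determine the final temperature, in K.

1650 K

Adiabatic: TV^(γ−1) = const ⇒ T₂ = 461×(6.76)^0.667 = 1650 K; PV^γ = const ⇒ P₂ = 4470 kPa.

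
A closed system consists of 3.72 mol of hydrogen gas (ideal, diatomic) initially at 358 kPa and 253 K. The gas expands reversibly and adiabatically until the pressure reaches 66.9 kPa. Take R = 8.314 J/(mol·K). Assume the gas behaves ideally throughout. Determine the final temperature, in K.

157 K

V₁ = nRT₁/P₁ = 3.72×8.314×253/358 = 21.9 L.
Adiabatic: T₂/T₁ = (P₂/P₁)^((γ−1)/γ) ⇒ T₂ = 253×(0.187)^0.286 = 157 K; V₂ = 72.4 L.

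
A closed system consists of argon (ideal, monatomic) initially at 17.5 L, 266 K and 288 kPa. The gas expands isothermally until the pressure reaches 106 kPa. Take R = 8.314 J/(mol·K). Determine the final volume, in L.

47.5 L

Isothermal: T stays 266 K; PV = const ⇒ V₂ = 47.5 L, P₂ = 106 kPa.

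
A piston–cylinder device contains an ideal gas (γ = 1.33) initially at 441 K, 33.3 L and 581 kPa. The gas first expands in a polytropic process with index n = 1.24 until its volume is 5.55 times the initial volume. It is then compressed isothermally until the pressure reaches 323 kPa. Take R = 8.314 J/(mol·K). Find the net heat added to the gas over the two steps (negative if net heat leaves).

n = P₁V₁/(RT₁) = 581×33.3/(8.314×441) = 5.28 mol.
Step 1 — Polytropic n=1.24: T₂ = T₁(V₁/V₂)^(n−1) = 441×(0.180)^0.24 = 292 K; P₂ = P₁(V₁/V₂)^n = 69.4 kPa.
W = (P₁V₁−P₂V₂)/(n−1) = (581×33.3−69.4×185)/0.24 = 27200 J.
ΔU = nCvΔT = 5.28×25.2×(292−441) = -19800 J.
Q = ΔU + W = 7410 J.
State after step 1: P = 69.4 kPa, V = 185 L, T = 292 K.
Step 2 — Isothermal: T stays 292 K; PV = const ⇒ V₂ = 39.7 L, P₂ = 323 kPa.
ΔU = 0 (ideal gas, T constant).
W = nRT ln(V₂/V₁) = 5.28×8.314×292×ln(0.215) = -19700 J.
Q = ΔU + W = -19700 J.
Net over both steps: W = 7460 J, Q = -12300 J, ΔU = -19800 J.

-12300 J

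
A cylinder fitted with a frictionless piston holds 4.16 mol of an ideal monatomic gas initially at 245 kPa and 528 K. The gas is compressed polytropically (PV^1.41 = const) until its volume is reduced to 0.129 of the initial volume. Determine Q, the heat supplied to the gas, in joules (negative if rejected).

-22600 J

V₁ = nRT₁/P₁ = 4.16×8.314×528/245 = 74.5 L.
Polytropic n=1.41: T₂ = T₁(V₁/V₂)^(n−1) = 528×(7.75)^0.41 = 1220 K; P₂ = P₁(V₁/V₂)^n = 4400 kPa.
W = (P₁V₁−P₂V₂)/(n−1) = (245×74.5−4400×9.62)/0.41 = -58600 J.
ΔU = nCvΔT = 4.16×12.5×(1220−528) = 36000 J.
Q = ΔU + W = -22600 J.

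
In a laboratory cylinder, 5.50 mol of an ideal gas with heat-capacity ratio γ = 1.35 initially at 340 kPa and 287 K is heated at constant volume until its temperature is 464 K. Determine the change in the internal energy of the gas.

23100 J

V₁ = nRT₁/P₁ = 5.50×8.314×287/340 = 38.6 L.
Isochoric: V stays 38.6 L; P/T = const ⇒ T₂ = 464 K, P₂ = 550 kPa.
For an ideal gas ΔU = nCvΔT with Cv = R/(γ−1) = 23.8 J/(mol·K).
ΔU = 5.50×23.8×(464−287) = 23100 J.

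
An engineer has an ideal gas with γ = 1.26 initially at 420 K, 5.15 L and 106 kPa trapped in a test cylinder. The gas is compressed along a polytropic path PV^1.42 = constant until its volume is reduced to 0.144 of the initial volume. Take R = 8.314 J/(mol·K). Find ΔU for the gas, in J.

2640 J

n = P₁V₁/(RT₁) = 106×5.15/(8.314×420) = 0.156 mol.
Polytropic n=1.42: T₂ = T₁(V₁/V₂)^(n−1) = 420×(6.94)^0.42 = 948 K; P₂ = P₁(V₁/V₂)^n = 1660 kPa.
For an ideal gas ΔU = nCvΔT with Cv = R/(γ−1) = 32.0 J/(mol·K).
ΔU = 0.156×32.0×(948−420) = 2640 J.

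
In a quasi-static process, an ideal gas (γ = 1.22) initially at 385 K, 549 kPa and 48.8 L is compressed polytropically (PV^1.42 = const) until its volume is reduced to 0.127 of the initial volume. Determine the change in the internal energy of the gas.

n = P₁V₁/(RT₁) = 549×48.8/(8.314×385) = 8.37 mol.
Polytropic n=1.42: T₂ = T₁(V₁/V₂)^(n−1) = 385×(7.87)^0.42 = 916 K; P₂ = P₁(V₁/V₂)^n = 10300 kPa.
For an ideal gas ΔU = nCvΔT with Cv = R/(γ−1) = 37.8 J/(mol·K).
ΔU = 8.37×37.8×(916−385) = 168000 J.

168000 J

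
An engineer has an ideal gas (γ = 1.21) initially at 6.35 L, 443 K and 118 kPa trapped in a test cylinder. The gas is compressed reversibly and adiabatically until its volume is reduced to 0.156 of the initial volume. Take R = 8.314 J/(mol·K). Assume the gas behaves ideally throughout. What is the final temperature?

654 K

Adiabatic: TV^(γ−1) = const ⇒ T₂ = 443×(6.41)^0.210 = 654 K; PV^γ = const ⇒ P₂ = 1120 kPa.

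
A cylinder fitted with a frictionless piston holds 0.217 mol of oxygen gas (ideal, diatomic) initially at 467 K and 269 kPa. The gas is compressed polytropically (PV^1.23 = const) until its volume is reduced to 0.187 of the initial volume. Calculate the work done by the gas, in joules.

V₁ = nRT₁/P₁ = 0.217×8.314×467/269 = 3.13 L.
Polytropic n=1.23: T₂ = T₁(V₁/V₂)^(n−1) = 467×(5.35)^0.23 = 687 K; P₂ = P₁(V₁/V₂)^n = 2120 kPa.
W = (P₁V₁−P₂V₂)/(n−1) = (269×3.13−2120×0.586)/0.23 = -1720 J.

-1720 J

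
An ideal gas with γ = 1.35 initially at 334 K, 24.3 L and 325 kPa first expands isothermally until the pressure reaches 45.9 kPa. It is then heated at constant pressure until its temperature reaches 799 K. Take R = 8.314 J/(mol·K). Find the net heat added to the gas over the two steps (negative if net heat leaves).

57900 J

n = P₁V₁/(RT₁) = 325×24.3/(8.314×334) = 2.84 mol.
Step 1 — Isothermal: T stays 334 K; PV = const ⇒ V₂ = 172 L, P₂ = 45.9 kPa.
ΔU = 0 (ideal gas, T constant).
W = nRT ln(V₂/V₁) = 2.84×8.314×334×ln(7.08) = 15500 J.
Q = ΔU + W = 15500 J.
State after step 1: P = 45.9 kPa, V = 172 L, T = 334 K.
Step 2 — Isobaric: P stays 45.9 kPa; V/T = const ⇒ T₂ = 799 K, V₂ = 412 L.
W = PΔV = 45.9×(412−172) kPa·L = 11000 J.
ΔU = nCvΔT = 2.84×23.8×(799−334) = 31400 J.
Q = ΔU + W = nCpΔT = 42400 J.
Net over both steps: W = 26500 J, Q = 57900 J, ΔU = 31400 J.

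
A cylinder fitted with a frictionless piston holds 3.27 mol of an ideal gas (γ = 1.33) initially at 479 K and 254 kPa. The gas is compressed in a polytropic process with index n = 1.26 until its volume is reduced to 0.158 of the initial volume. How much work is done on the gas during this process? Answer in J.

30800 J

V₁ = nRT₁/P₁ = 3.27×8.314×479/254 = 51.3 L.
Polytropic n=1.26: T₂ = T₁(V₁/V₂)^(n−1) = 479×(6.33)^0.26 = 774 K; P₂ = P₁(V₁/V₂)^n = 2600 kPa.
W = (P₁V₁−P₂V₂)/(n−1) = (254×51.3−2600×8.10)/0.26 = -30800 J.
Work done on the gas = −W_by = 30800 J.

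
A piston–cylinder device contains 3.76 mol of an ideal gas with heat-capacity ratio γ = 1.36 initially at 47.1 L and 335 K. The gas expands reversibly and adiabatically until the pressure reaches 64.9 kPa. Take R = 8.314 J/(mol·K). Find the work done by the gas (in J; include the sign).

P₁ = nRT₁/V₁ = 3.76×8.314×335/47.1 = 222 kPa.
Adiabatic: T₂/T₁ = (P₂/P₁)^((γ−1)/γ) ⇒ T₂ = 335×(0.292)^0.265 = 242 K; V₂ = 116 L.
ΔU = nCvΔT = 3.76×23.1×(242−335) = -8090 J.
Q = 0 for an adiabatic process, so W = −ΔU = 8090 J.

8090 J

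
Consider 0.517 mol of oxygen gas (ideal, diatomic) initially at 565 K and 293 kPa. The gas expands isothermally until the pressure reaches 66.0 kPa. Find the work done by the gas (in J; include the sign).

V₁ = nRT₁/P₁ = 0.517×8.314×565/293 = 8.29 L.
Isothermal: T stays 565 K; PV = const ⇒ V₂ = 36.8 L, P₂ = 66.0 kPa.
W = nRT ln(V₂/V₁) = 0.517×8.314×565×ln(4.44) = 3620 J.

3620 J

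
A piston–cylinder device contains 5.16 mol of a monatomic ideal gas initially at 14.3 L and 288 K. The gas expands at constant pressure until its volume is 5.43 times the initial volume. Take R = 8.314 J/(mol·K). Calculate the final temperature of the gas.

P₁ = nRT₁/V₁ = 5.16×8.314×288/14.3 = 864 kPa.
Isobaric: P stays 864 kPa; V/T = const ⇒ T₂ = 1560 K, V₂ = 77.6 L.

1560 K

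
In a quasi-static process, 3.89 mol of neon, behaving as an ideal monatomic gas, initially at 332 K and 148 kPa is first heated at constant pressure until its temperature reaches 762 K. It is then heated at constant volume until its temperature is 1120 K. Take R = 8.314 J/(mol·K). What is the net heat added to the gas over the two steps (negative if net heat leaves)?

V₁ = nRT₁/P₁ = 3.89×8.314×332/148 = 72.5 L.
Step 1 — Isobaric: P stays 148 kPa; V/T = const ⇒ T₂ = 762 K, V₂ = 167 L.
W = PΔV = 148×(167−72.5) kPa·L = 13900 J.
ΔU = nCvΔT = 3.89×12.5×(762−332) = 20900 J.
Q = ΔU + W = nCpΔT = 34800 J.
State after step 1: P = 148 kPa, V = 167 L, T = 762 K.
Step 2 — Isochoric: V stays 167 L; P/T = const ⇒ T₂ = 1120 K, P₂ = 218 kPa.
W = 0 (no volume change).
ΔU = nCvΔT = 3.89×12.5×(1120−762) = 17400 J.
Q = ΔU = 17400 J.
Net over both steps: W = 13900 J, Q = 52100 J, ΔU = 38200 J.

52100 J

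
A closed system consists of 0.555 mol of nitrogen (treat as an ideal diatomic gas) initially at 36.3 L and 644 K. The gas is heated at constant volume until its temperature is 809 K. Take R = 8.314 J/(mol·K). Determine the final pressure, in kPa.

103 kPa

P₁ = nRT₁/V₁ = 0.555×8.314×644/36.3 = 81.9 kPa.
Isochoric: V stays 36.3 L; P/T = const ⇒ T₂ = 809 K, P₂ = 103 kPa.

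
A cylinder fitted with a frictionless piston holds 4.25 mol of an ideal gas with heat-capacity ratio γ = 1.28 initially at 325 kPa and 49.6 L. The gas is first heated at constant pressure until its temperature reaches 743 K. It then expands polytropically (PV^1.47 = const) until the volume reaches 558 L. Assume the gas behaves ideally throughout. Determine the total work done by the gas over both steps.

43500 J

T₁ = P₁V₁/(nR) = 325×49.6/(4.25×8.314) = 456 K.
Step 1 — Isobaric: P stays 325 kPa; V/T = const ⇒ T₂ = 743 K, V₂ = 80.8 L.
W = PΔV = 325×(80.8−49.6) kPa·L = 10100 J.
ΔU = nCvΔT = 4.25×29.7×(743−456) = 36200 J.
Q = ΔU + W = nCpΔT = 46300 J.
State after step 1: P = 325 kPa, V = 80.8 L, T = 743 K.
Step 2 — Polytropic n=1.47: T₂ = T₁(V₁/V₂)^(n−1) = 743×(0.145)^0.47 = 300 K; P₂ = P₁(V₁/V₂)^n = 19.0 kPa.
W = (P₁V₁−P₂V₂)/(n−1) = (325×80.8−19.0×558)/0.47 = 33300 J.
ΔU = nCvΔT = 4.25×29.7×(300−743) = -56000 J.
Q = ΔU + W = -22600 J.
Net over both steps: W = 43500 J, Q = 23700 J, ΔU = -19800 J.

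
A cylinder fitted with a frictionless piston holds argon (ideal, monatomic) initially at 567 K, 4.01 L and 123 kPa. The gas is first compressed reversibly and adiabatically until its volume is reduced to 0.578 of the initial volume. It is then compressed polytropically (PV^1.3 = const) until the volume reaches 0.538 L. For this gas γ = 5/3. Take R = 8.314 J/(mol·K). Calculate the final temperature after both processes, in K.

1270 K

n = P₁V₁/(RT₁) = 123×4.01/(8.314×567) = 0.105 mol.
Step 1 — Adiabatic: TV^(γ−1) = const ⇒ T₂ = 567×(1.73)^0.667 = 817 K; PV^γ = const ⇒ P₂ = 307 kPa.
ΔU = nCvΔT = 0.105×12.5×(817−567) = 326 J.
Q = 0 for an adiabatic process, so W = −ΔU = -326 J.
State after step 1: P = 307 kPa, V = 2.32 L, T = 817 K.
Step 2 — Polytropic n=1.3: T₂ = T₁(V₁/V₂)^(n−1) = 817×(4.31)^0.30 = 1270 K; P₂ = P₁(V₁/V₂)^n = 2050 kPa.
W = (P₁V₁−P₂V₂)/(n−1) = (307×2.32−2050×0.538)/0.30 = -1300 J.
ΔU = nCvΔT = 0.105×12.5×(1270−817) = 586 J.
Q = ΔU + W = -717 J.
Net over both steps: W = -1630 J, Q = -717 J, ΔU = 913 J.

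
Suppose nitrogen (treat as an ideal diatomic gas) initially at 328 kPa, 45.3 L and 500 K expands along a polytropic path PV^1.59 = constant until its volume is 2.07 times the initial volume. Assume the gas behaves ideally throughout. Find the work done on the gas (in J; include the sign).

n = P₁V₁/(RT₁) = 328×45.3/(8.314×500) = 3.57 mol.
Polytropic n=1.59: T₂ = T₁(V₁/V₂)^(n−1) = 500×(0.483)^0.59 = 325 K; P₂ = P₁(V₁/V₂)^n = 103 kPa.
W = (P₁V₁−P₂V₂)/(n−1) = (328×45.3−103×93.8)/0.59 = 8790 J.
Work done on the gas = −W_by = -8790 J.

-8790 J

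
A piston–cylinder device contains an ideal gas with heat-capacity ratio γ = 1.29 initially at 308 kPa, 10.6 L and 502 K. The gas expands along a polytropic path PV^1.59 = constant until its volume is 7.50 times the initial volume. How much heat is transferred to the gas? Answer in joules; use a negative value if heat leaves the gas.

n = P₁V₁/(RT₁) = 308×10.6/(8.314×502) = 0.782 mol.
Polytropic n=1.59: T₂ = T₁(V₁/V₂)^(n−1) = 502×(0.133)^0.59 = 153 K; P₂ = P₁(V₁/V₂)^n = 12.5 kPa.
W = (P₁V₁−P₂V₂)/(n−1) = (308×10.6−12.5×79.5)/0.59 = 3850 J.
ΔU = nCvΔT = 0.782×28.7×(153−502) = -7830 J.
Q = ΔU + W = -3980 J.

-3980 J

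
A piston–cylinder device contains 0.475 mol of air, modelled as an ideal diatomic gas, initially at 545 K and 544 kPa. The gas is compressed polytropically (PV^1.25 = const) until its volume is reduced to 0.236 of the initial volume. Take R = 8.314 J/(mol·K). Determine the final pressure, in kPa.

3310 kPa

V₁ = nRT₁/P₁ = 0.475×8.314×545/544 = 3.96 L.
Polytropic n=1.25: T₂ = T₁(V₁/V₂)^(n−1) = 545×(4.24)^0.25 = 782 K; P₂ = P₁(V₁/V₂)^n = 3310 kPa.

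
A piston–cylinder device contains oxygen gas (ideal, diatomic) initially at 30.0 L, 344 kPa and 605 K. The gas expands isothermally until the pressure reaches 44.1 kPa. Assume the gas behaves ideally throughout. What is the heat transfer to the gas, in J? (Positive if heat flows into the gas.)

n = P₁V₁/(RT₁) = 344×30.0/(8.314×605) = 2.05 mol.
Isothermal: T stays 605 K; PV = const ⇒ V₂ = 234 L, P₂ = 44.1 kPa.
ΔU = 0 (ideal gas, T constant).
W = nRT ln(V₂/V₁) = 2.05×8.314×605×ln(7.80) = 21200 J.
Q = ΔU + W = 21200 J.

21200 J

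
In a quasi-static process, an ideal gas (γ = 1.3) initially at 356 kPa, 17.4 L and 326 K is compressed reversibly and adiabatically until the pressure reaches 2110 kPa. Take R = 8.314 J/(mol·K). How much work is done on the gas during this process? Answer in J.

n = P₁V₁/(RT₁) = 356×17.4/(8.314×326) = 2.29 mol.
Adiabatic: T₂/T₁ = (P₂/P₁)^((γ−1)/γ) ⇒ T₂ = 326×(5.93)^0.231 = 492 K; V₂ = 4.43 L.
ΔU = nCvΔT = 2.29×27.7×(492−326) = 10500 J.
Q = 0 for an adiabatic process, so W = −ΔU = -10500 J.
Work done on the gas = −W_by = 10500 J.

10500 J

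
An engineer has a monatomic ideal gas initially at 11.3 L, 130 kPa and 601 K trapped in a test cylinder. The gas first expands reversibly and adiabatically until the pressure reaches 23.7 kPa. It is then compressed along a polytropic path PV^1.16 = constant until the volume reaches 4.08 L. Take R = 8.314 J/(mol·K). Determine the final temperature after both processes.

422 K

n = P₁V₁/(RT₁) = 130×11.3/(8.314×601) = 0.294 mol.
Step 1 — Adiabatic: T₂/T₁ = (P₂/P₁)^((γ−1)/γ) ⇒ T₂ = 601×(0.182)^0.400 = 304 K; V₂ = 31.4 L.
ΔU = nCvΔT = 0.294×12.5×(304−601) = -1090 J.
Q = 0 for an adiabatic process, so W = −ΔU = 1090 J.
State after step 1: P = 23.7 kPa, V = 31.4 L, T = 304 K.
Step 2 — Polytropic n=1.16: T₂ = T₁(V₁/V₂)^(n−1) = 304×(7.69)^0.16 = 422 K; P₂ = P₁(V₁/V₂)^n = 253 kPa.
W = (P₁V₁−P₂V₂)/(n−1) = (23.7×31.4−253×4.08)/0.16 = -1790 J.
ΔU = nCvΔT = 0.294×12.5×(422−304) = 431 J.
Q = ΔU + W = -1360 J.
Net over both steps: W = -706 J, Q = -1360 J, ΔU = -658 J.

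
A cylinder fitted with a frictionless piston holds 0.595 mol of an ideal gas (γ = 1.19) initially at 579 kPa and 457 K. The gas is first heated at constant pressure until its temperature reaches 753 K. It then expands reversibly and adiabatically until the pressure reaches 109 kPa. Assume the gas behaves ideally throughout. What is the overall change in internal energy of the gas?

V₁ = nRT₁/P₁ = 0.595×8.314×457/579 = 3.90 L.
Step 1 — Isobaric: P stays 579 kPa; V/T = const ⇒ T₂ = 753 K, V₂ = 6.43 L.
W = PΔV = 579×(6.43−3.90) kPa·L = 1460 J.
ΔU = nCvΔT = 0.595×43.8×(753−457) = 7710 J.
Q = ΔU + W = nCpΔT = 9170 J.
State after step 1: P = 579 kPa, V = 6.43 L, T = 753 K.
Step 2 — Adiabatic: T₂/T₁ = (P₂/P₁)^((γ−1)/γ) ⇒ T₂ = 753×(0.188)^0.160 = 577 K; V₂ = 26.2 L.
ΔU = nCvΔT = 0.595×43.8×(577−753) = -4590 J.
Q = 0 for an adiabatic process, so W = −ΔU = 4590 J.
Net over both steps: W = 6050 J, Q = 9170 J, ΔU = 3120 J.

3120 J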